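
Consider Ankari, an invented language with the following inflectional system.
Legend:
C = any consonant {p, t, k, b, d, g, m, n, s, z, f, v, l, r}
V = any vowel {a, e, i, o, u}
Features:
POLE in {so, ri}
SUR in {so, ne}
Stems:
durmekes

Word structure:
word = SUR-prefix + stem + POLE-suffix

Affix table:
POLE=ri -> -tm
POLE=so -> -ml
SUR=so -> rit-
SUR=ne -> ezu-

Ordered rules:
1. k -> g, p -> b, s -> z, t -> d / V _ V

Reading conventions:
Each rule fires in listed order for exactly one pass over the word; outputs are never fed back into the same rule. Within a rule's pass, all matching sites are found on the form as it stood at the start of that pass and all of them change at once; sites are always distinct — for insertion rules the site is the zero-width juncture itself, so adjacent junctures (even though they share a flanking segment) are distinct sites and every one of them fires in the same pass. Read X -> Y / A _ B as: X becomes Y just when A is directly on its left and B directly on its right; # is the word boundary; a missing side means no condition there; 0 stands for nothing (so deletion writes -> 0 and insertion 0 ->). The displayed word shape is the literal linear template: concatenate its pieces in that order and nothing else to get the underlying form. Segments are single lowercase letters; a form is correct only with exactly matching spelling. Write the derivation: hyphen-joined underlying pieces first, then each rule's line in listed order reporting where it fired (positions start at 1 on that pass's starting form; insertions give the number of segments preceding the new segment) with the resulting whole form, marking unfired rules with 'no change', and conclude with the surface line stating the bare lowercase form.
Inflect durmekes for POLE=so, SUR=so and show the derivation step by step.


underlying: rit-durmekes-ml
1. k -> g, p -> b, s -> z, t -> d / V _ V: fires at position(s) 9: ritdurmegesml
surface: ritdurmegesml


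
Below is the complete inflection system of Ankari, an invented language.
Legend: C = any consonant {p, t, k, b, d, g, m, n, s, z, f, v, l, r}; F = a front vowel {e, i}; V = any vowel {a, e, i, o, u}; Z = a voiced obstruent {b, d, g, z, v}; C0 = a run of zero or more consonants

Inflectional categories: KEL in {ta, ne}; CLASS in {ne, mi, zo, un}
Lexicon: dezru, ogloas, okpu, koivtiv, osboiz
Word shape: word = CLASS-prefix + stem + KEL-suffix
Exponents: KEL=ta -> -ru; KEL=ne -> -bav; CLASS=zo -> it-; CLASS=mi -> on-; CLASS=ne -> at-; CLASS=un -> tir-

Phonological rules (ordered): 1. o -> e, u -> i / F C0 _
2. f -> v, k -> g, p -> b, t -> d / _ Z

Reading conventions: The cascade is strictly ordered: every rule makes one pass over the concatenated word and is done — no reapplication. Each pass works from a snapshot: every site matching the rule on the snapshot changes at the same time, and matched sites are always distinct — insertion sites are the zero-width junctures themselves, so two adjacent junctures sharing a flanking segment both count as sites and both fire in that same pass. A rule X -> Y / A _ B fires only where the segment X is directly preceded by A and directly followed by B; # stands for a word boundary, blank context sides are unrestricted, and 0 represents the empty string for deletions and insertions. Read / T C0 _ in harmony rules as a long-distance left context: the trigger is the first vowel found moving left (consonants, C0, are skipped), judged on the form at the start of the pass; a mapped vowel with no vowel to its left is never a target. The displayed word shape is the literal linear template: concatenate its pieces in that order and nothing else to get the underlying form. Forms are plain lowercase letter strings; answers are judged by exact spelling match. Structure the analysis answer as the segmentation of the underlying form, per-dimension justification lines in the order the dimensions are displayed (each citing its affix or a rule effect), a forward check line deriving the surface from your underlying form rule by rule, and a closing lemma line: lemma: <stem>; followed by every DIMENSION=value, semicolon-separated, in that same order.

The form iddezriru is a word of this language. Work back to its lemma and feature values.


underlying: it-dezru-ru
KEL=ta - signalled by the affix -ru
CLASS=zo - signalled by the affix it-
check: itdezruru -> itdezriru -> iddezriru
lemma: dezru; KEL=ta; CLASS=zo


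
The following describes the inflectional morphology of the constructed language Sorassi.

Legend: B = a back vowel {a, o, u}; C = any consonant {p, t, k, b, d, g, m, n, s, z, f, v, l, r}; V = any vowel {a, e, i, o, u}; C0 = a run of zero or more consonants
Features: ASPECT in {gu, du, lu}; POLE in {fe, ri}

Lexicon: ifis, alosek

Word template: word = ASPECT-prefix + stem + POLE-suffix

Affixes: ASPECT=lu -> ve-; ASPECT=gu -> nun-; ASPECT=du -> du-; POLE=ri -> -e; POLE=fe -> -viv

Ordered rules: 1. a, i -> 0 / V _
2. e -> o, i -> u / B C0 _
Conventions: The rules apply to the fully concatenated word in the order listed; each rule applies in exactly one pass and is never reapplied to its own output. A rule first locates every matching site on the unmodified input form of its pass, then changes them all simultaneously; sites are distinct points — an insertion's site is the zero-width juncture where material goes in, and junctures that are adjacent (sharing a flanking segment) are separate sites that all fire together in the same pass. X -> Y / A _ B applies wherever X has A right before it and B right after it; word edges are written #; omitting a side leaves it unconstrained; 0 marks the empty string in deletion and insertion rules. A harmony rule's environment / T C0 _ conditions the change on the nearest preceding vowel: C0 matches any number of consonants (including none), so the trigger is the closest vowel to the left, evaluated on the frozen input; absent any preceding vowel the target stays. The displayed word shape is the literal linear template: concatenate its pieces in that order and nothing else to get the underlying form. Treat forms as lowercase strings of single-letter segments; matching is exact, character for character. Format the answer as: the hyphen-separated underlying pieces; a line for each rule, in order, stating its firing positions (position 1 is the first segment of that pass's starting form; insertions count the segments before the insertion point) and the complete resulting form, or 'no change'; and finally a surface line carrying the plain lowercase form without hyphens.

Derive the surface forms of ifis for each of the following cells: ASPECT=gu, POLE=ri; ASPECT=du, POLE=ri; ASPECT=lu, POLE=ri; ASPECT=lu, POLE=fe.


cell ASPECT=gu, POLE=ri:
underlying: nun-ifis-e
1. a, i -> 0 / V _: no change
2. e -> o, i -> u / B C0 _: fires at position(s) 4: nunufise
surface: nunufise

cell ASPECT=du, POLE=ri:
underlying: du-ifis-e
1. a, i -> 0 / V _: fires at position(s) 3: dufise
2. e -> o, i -> u / B C0 _: fires at position(s) 4: dufuse
surface: dufuse

cell ASPECT=lu, POLE=ri:
underlying: ve-ifis-e
1. a, i -> 0 / V _: fires at position(s) 3: vefise
2. e -> o, i -> u / B C0 _: no change
surface: vefise

cell ASPECT=lu, POLE=fe:
underlying: ve-ifis-viv
1. a, i -> 0 / V _: fires at position(s) 3: vefisviv
2. e -> o, i -> u / B C0 _: no change
surface: vefisviv


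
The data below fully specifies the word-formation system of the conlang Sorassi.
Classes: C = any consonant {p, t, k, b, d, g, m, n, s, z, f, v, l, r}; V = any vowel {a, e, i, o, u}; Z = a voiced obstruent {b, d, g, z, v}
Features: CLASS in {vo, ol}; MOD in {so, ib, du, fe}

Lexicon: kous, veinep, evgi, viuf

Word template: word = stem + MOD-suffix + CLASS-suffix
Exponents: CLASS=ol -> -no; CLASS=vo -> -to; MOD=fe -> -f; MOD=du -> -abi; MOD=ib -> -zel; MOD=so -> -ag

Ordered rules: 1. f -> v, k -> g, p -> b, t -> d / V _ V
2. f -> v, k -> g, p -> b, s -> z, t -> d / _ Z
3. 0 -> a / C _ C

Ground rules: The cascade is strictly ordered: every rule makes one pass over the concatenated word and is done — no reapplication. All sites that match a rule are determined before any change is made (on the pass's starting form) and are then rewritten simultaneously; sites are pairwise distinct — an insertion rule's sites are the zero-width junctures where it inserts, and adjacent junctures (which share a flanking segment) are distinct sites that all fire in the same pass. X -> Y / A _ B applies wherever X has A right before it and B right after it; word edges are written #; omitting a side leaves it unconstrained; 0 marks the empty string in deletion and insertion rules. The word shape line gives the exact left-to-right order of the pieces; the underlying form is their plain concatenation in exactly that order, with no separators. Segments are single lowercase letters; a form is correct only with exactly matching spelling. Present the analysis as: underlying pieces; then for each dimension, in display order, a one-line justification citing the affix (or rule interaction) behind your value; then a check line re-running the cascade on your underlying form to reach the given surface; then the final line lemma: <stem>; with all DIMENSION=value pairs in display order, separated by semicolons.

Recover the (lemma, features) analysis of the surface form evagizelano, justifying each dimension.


underlying: evgi-zel-no
CLASS=ol - signalled by the affix -no
MOD=ib - signalled by the affix -zel
check: evgizelno -> evgizelno -> evgizelno -> evagizelano
lemma: evgi; CLASS=ol; MOD=ib


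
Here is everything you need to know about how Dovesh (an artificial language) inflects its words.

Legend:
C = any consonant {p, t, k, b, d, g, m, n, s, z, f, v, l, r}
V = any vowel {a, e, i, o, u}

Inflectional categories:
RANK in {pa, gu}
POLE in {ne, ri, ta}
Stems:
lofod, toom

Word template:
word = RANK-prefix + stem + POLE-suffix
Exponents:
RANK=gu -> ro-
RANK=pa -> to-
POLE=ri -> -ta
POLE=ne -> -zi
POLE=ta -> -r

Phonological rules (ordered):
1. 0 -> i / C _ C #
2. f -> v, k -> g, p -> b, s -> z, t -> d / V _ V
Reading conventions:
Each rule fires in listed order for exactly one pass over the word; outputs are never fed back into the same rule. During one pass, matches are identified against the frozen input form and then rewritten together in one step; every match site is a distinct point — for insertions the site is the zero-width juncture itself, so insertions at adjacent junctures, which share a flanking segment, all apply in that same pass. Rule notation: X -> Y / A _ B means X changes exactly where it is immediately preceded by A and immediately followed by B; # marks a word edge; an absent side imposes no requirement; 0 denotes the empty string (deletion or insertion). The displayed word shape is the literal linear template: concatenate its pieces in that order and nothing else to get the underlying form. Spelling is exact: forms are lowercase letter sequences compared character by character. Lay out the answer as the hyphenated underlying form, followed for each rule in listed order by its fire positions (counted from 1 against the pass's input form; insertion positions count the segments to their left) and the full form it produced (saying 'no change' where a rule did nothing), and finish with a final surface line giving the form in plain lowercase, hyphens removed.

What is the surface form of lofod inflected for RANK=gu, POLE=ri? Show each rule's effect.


underlying: ro-lofod-ta
1. 0 -> i / C _ C #: no change
2. f -> v, k -> g, p -> b, s -> z, t -> d / V _ V: fires at position(s) 5: rolovodta
surface: rolovodta


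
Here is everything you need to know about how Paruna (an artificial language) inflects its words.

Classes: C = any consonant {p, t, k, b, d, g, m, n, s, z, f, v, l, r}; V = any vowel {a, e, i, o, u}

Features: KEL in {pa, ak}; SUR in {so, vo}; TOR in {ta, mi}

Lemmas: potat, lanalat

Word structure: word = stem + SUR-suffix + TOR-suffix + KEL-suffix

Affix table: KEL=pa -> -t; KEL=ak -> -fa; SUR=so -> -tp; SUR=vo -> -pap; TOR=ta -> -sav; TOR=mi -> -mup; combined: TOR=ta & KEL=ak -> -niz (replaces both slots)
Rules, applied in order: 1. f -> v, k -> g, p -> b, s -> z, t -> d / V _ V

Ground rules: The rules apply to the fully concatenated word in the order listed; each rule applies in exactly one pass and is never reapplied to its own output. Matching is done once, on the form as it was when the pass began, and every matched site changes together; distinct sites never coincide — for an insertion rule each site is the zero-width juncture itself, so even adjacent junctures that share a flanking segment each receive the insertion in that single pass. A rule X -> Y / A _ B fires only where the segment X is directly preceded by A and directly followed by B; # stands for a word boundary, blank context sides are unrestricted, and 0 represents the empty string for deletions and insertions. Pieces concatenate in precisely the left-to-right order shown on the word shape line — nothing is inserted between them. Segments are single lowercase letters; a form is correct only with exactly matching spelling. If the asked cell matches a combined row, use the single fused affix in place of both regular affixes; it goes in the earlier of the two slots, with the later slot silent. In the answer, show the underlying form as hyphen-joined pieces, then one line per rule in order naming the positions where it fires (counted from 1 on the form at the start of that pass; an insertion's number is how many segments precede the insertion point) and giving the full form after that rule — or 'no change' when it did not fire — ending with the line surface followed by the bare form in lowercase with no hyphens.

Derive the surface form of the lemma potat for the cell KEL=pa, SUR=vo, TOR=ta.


underlying: potat-pap-sav-t
1. f -> v, k -> g, p -> b, s -> z, t -> d / V _ V: fires at position(s) 3: podatpapsavt
surface: podatpapsavt


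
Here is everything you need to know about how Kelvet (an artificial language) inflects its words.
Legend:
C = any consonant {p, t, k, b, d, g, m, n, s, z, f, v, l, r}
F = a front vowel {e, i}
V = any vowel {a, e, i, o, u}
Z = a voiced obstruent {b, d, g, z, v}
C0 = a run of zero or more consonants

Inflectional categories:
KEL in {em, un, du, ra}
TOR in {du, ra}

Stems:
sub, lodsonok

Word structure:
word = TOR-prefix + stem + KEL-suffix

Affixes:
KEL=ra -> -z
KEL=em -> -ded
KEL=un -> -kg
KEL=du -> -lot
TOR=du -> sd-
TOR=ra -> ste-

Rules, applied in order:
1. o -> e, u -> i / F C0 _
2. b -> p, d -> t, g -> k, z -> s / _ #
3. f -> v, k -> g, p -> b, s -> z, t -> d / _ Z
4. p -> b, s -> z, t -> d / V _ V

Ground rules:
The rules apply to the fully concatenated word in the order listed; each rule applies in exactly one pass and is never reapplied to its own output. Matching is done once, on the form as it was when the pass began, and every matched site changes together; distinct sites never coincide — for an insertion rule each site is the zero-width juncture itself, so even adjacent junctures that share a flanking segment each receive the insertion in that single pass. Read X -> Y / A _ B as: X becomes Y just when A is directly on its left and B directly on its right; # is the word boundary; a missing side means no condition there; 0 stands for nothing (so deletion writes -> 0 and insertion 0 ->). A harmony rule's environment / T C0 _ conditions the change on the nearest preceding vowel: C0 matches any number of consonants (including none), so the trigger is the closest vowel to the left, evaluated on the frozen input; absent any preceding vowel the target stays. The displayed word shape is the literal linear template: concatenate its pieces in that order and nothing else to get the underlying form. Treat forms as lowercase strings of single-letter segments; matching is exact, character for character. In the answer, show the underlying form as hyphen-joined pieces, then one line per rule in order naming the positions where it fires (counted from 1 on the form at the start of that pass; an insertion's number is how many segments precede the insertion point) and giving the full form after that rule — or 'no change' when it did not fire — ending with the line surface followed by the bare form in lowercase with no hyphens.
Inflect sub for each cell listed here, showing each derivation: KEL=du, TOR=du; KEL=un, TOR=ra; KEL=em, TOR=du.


cell KEL=du, TOR=du:
underlying: sd-sub-lot
1. o -> e, u -> i / F C0 _: no change
2. b -> p, d -> t, g -> k, z -> s / _ #: no change
3. f -> v, k -> g, p -> b, s -> z, t -> d / _ Z: fires at position(s) 1: zdsublot
4. p -> b, s -> z, t -> d / V _ V: no change
surface: zdsublot

cell KEL=un, TOR=ra:
underlying: ste-sub-kg
1. o -> e, u -> i / F C0 _: fires at position(s) 5: stesibkg
2. b -> p, d -> t, g -> k, z -> s / _ #: fires at position(s) 8: stesibkk
3. f -> v, k -> g, p -> b, s -> z, t -> d / _ Z: no change
4. p -> b, s -> z, t -> d / V _ V: fires at position(s) 4: stezibkk
surface: stezibkk

cell KEL=em, TOR=du:
underlying: sd-sub-ded
1. o -> e, u -> i / F C0 _: no change
2. b -> p, d -> t, g -> k, z -> s / _ #: fires at position(s) 8: sdsubdet
3. f -> v, k -> g, p -> b, s -> z, t -> d / _ Z: fires at position(s) 1: zdsubdet
4. p -> b, s -> z, t -> d / V _ V: no change
surface: zdsubdet


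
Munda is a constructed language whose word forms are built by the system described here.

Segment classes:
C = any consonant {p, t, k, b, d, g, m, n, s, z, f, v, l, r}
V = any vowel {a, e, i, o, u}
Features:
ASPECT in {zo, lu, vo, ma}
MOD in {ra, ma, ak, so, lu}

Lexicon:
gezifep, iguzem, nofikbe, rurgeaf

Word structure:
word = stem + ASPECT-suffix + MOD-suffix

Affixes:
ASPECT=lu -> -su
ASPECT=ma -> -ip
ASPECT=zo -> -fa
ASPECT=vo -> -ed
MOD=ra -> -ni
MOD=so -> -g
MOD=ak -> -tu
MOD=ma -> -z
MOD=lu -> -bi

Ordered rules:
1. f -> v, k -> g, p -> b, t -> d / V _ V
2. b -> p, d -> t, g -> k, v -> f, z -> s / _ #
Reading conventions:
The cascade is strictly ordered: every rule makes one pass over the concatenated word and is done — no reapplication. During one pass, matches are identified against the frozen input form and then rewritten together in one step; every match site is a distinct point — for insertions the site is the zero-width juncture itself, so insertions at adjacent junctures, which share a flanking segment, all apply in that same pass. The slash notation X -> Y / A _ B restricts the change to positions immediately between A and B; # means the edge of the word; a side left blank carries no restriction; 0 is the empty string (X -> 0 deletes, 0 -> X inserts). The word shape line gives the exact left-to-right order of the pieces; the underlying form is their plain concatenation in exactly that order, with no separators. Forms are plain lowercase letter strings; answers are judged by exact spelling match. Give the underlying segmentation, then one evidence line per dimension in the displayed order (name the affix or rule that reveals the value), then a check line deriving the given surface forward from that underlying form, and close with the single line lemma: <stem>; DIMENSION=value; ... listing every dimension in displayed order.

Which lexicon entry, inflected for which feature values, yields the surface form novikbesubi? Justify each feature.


underlying: nofikbe-su-bi
ASPECT=lu - signalled by the affix -su
MOD=lu - signalled by the affix -bi
check: nofikbesubi -> novikbesubi -> novikbesubi
lemma: nofikbe; ASPECT=lu; MOD=lu


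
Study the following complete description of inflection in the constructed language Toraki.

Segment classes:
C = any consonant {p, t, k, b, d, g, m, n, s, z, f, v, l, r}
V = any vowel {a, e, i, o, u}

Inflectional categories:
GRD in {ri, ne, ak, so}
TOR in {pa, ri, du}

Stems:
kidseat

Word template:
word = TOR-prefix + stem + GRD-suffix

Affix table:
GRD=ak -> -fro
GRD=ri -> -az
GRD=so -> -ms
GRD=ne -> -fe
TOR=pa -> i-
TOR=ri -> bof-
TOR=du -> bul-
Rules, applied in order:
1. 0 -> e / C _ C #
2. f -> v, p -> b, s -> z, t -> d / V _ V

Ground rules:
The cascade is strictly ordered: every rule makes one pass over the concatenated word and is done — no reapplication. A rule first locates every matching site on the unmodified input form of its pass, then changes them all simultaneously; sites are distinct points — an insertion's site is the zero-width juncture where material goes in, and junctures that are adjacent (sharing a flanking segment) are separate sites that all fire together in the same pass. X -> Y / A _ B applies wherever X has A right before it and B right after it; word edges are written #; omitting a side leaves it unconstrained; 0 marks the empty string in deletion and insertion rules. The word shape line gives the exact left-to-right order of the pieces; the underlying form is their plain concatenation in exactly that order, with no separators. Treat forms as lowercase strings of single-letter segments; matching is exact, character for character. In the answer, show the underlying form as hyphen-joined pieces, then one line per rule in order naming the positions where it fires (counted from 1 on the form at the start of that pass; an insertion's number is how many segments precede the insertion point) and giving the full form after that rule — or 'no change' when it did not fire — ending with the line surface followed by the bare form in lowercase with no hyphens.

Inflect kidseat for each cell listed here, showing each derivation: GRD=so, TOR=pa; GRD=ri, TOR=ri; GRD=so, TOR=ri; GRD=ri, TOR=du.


cell GRD=so, TOR=pa:
underlying: i-kidseat-ms
1. 0 -> e / C _ C #: inserts after position(s) 9: ikidseatmes
2. f -> v, p -> b, s -> z, t -> d / V _ V: no change
surface: ikidseatmes

cell GRD=ri, TOR=ri:
underlying: bof-kidseat-az
1. 0 -> e / C _ C #: no change
2. f -> v, p -> b, s -> z, t -> d / V _ V: fires at position(s) 10: bofkidseadaz
surface: bofkidseadaz

cell GRD=so, TOR=ri:
underlying: bof-kidseat-ms
1. 0 -> e / C _ C #: inserts after position(s) 11: bofkidseatmes
2. f -> v, p -> b, s -> z, t -> d / V _ V: no change
surface: bofkidseatmes

cell GRD=ri, TOR=du:
underlying: bul-kidseat-az
1. 0 -> e / C _ C #: no change
2. f -> v, p -> b, s -> z, t -> d / V _ V: fires at position(s) 10: bulkidseadaz
surface: bulkidseadaz


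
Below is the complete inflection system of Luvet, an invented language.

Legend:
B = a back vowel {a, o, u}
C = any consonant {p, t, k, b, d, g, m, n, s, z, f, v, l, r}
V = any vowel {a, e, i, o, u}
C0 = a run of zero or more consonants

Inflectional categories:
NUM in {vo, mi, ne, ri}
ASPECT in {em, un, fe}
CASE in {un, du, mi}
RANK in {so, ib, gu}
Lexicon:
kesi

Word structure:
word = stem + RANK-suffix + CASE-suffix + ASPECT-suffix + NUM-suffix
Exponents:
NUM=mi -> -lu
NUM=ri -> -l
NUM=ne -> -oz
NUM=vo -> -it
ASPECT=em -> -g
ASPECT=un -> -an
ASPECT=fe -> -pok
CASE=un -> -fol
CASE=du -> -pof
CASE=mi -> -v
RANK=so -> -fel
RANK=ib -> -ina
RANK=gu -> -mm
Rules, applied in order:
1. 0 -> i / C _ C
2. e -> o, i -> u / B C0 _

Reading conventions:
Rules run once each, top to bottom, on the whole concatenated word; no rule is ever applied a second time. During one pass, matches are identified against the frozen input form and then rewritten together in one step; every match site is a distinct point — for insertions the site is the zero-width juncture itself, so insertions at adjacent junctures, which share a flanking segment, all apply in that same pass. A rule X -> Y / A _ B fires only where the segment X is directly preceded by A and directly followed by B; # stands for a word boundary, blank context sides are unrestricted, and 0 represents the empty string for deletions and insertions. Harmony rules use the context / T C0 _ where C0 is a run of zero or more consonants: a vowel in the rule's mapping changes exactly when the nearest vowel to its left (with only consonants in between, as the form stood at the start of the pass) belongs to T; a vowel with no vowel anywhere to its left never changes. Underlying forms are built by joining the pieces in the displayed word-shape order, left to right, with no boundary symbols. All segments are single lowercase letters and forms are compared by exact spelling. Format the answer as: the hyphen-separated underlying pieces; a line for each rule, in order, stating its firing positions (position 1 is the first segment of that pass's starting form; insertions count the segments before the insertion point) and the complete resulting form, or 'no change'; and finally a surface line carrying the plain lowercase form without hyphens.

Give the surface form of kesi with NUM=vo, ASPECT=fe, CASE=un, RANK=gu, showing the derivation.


underlying: kesi-mm-fol-pok-it
1. 0 -> i / C _ C: inserts after position(s) 5, 6, 9: kesimimifolipokit
2. e -> o, i -> u / B C0 _: fires at position(s) 12, 16: kesimimifolupokut
surface: kesimimifolupokut


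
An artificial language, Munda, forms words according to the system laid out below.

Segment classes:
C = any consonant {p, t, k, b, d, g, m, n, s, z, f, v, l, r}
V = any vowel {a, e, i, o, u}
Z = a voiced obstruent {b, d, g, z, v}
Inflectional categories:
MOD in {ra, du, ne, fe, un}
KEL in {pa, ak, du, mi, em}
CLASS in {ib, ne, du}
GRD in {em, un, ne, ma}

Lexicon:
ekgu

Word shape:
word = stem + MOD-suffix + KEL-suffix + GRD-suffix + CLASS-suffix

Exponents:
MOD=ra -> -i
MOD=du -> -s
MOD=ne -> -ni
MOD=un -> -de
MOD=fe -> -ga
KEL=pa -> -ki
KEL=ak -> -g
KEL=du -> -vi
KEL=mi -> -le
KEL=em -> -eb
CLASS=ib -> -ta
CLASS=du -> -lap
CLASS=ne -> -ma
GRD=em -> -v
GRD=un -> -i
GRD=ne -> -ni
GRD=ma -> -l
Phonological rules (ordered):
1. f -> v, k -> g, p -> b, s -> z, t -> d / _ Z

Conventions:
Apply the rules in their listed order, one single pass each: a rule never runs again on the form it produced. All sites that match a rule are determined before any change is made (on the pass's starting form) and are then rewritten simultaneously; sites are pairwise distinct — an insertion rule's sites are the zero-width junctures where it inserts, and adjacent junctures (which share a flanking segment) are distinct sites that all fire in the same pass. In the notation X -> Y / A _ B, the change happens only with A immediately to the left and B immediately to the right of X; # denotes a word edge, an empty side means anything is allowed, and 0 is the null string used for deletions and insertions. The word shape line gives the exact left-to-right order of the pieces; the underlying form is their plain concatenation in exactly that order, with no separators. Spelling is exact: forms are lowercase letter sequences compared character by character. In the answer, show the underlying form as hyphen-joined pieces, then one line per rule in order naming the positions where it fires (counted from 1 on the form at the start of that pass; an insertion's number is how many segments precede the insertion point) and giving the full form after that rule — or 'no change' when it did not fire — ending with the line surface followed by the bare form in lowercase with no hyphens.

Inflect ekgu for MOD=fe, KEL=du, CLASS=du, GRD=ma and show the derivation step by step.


underlying: ekgu-ga-vi-l-lap
1. f -> v, k -> g, p -> b, s -> z, t -> d / _ Z: fires at position(s) 2: eggugavillap
surface: eggugavillap


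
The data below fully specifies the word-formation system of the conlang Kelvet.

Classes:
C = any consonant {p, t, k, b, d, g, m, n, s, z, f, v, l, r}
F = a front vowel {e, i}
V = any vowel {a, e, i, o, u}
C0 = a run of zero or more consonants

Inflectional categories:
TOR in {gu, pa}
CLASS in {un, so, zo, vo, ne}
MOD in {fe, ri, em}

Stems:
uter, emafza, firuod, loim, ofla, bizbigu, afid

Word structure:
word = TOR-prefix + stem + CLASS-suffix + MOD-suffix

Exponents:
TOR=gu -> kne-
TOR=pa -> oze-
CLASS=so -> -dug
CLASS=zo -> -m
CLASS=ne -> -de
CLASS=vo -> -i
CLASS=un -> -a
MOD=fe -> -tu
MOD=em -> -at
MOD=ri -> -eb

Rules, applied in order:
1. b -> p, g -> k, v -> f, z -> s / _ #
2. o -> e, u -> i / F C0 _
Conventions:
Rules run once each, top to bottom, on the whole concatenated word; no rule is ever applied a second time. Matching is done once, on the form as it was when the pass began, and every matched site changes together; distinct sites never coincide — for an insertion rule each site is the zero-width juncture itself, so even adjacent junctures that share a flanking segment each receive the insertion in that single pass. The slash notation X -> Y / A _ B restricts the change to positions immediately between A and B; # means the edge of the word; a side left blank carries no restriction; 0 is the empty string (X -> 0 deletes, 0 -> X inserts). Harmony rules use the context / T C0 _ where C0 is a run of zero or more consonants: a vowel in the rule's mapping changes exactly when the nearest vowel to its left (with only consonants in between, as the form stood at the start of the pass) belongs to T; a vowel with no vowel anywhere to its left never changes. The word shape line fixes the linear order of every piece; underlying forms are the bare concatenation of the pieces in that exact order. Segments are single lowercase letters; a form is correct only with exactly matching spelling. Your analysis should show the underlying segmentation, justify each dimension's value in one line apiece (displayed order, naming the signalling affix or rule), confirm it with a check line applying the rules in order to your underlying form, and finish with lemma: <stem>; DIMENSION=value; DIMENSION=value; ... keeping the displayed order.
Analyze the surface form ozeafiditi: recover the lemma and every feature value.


underlying: oze-afid-i-tu
TOR=pa - signalled by the affix oze-
CLASS=vo - signalled by the affix -i
MOD=fe - signalled by the affix -tu
check: ozeafiditu -> ozeafiditu -> ozeafiditi
lemma: afid; TOR=pa; CLASS=vo; MOD=fe


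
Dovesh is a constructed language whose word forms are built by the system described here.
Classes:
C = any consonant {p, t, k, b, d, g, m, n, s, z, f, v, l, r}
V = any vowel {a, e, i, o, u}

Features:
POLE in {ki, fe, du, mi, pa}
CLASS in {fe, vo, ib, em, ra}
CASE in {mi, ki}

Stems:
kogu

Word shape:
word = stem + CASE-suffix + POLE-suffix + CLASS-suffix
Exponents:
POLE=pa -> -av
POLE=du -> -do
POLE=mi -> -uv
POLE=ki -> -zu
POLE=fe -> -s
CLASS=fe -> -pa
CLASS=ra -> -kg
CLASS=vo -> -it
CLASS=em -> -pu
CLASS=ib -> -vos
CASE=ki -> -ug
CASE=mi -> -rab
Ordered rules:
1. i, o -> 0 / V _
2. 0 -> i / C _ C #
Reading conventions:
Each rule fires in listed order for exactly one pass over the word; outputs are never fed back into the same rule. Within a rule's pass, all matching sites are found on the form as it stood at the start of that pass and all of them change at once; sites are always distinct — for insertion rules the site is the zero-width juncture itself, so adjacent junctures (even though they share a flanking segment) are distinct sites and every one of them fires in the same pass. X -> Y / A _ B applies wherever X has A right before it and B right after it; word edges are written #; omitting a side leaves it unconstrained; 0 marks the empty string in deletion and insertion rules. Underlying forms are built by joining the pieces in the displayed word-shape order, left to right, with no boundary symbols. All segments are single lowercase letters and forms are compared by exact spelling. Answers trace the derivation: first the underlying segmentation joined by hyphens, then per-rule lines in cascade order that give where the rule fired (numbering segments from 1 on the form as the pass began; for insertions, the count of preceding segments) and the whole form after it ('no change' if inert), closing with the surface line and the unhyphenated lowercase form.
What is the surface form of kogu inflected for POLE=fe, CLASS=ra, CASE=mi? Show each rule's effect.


underlying: kogu-rab-s-kg
1. i, o -> 0 / V _: no change
2. 0 -> i / C _ C #: inserts after position(s) 9: kogurabskig
surface: kogurabskig


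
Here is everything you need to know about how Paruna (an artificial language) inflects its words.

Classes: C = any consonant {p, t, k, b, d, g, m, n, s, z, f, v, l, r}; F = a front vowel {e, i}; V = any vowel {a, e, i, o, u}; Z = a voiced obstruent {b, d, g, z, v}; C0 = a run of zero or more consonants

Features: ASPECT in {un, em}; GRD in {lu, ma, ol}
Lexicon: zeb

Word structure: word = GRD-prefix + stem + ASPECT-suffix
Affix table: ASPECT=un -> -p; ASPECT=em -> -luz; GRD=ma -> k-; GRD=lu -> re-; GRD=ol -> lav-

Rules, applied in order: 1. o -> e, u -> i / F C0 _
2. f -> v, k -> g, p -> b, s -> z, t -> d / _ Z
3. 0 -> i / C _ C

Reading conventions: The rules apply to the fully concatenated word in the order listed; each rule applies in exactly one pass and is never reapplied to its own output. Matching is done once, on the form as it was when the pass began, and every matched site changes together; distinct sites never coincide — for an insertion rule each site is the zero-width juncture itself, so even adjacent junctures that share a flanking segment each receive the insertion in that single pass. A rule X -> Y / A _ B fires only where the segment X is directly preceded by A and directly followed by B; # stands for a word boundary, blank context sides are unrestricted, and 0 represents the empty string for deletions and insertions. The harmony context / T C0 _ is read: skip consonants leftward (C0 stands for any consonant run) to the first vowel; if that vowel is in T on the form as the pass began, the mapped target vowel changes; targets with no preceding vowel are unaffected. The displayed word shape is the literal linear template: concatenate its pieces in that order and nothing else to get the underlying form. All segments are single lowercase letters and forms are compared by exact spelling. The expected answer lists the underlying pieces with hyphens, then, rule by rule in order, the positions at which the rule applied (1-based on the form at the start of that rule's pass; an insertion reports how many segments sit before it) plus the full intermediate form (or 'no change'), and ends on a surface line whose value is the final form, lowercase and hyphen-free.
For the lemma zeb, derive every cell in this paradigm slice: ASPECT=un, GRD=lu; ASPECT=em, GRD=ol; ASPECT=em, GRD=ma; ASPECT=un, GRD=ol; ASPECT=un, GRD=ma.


cell ASPECT=un, GRD=lu:
underlying: re-zeb-p
1. o -> e, u -> i / F C0 _: no change
2. f -> v, k -> g, p -> b, s -> z, t -> d / _ Z: no change
3. 0 -> i / C _ C: inserts after position(s) 5: rezebip
surface: rezebip

cell ASPECT=em, GRD=ol:
underlying: lav-zeb-luz
1. o -> e, u -> i / F C0 _: fires at position(s) 8: lavzebliz
2. f -> v, k -> g, p -> b, s -> z, t -> d / _ Z: no change
3. 0 -> i / C _ C: inserts after position(s) 3, 6: lavizebiliz
surface: lavizebiliz

cell ASPECT=em, GRD=ma:
underlying: k-zeb-luz
1. o -> e, u -> i / F C0 _: fires at position(s) 6: kzebliz
2. f -> v, k -> g, p -> b, s -> z, t -> d / _ Z: fires at position(s) 1: gzebliz
3. 0 -> i / C _ C: inserts after position(s) 1, 4: gizebiliz
surface: gizebiliz

cell ASPECT=un, GRD=ol:
underlying: lav-zeb-p
1. o -> e, u -> i / F C0 _: no change
2. f -> v, k -> g, p -> b, s -> z, t -> d / _ Z: no change
3. 0 -> i / C _ C: inserts after position(s) 3, 6: lavizebip
surface: lavizebip

cell ASPECT=un, GRD=ma:
underlying: k-zeb-p
1. o -> e, u -> i / F C0 _: no change
2. f -> v, k -> g, p -> b, s -> z, t -> d / _ Z: fires at position(s) 1: gzebp
3. 0 -> i / C _ C: inserts after position(s) 1, 4: gizebip
surface: gizebip


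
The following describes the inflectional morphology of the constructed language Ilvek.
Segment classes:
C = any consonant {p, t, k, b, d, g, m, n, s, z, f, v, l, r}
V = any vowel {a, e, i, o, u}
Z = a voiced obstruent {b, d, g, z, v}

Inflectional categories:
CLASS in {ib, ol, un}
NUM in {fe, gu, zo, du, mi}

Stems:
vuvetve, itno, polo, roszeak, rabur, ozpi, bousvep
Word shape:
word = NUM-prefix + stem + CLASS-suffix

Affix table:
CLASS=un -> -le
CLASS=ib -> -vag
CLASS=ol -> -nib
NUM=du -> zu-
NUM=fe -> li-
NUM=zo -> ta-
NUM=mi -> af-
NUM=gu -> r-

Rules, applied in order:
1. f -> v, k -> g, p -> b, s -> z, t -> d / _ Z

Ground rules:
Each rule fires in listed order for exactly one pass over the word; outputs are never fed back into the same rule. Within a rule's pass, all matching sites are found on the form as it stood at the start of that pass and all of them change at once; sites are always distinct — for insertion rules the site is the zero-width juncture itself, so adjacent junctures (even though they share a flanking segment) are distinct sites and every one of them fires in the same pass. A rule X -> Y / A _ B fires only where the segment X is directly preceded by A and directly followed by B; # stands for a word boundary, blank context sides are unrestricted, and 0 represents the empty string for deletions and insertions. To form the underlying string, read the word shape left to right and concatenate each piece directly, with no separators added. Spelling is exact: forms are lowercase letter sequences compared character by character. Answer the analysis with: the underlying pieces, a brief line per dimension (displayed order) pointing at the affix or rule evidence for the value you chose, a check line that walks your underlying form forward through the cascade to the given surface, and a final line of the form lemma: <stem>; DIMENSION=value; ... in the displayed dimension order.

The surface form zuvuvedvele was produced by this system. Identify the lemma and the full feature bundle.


underlying: zu-vuvetve-le
CLASS=un - signalled by the affix -le
NUM=du - signalled by the affix zu-
check: zuvuvetvele -> zuvuvedvele
lemma: vuvetve; CLASS=un; NUM=du


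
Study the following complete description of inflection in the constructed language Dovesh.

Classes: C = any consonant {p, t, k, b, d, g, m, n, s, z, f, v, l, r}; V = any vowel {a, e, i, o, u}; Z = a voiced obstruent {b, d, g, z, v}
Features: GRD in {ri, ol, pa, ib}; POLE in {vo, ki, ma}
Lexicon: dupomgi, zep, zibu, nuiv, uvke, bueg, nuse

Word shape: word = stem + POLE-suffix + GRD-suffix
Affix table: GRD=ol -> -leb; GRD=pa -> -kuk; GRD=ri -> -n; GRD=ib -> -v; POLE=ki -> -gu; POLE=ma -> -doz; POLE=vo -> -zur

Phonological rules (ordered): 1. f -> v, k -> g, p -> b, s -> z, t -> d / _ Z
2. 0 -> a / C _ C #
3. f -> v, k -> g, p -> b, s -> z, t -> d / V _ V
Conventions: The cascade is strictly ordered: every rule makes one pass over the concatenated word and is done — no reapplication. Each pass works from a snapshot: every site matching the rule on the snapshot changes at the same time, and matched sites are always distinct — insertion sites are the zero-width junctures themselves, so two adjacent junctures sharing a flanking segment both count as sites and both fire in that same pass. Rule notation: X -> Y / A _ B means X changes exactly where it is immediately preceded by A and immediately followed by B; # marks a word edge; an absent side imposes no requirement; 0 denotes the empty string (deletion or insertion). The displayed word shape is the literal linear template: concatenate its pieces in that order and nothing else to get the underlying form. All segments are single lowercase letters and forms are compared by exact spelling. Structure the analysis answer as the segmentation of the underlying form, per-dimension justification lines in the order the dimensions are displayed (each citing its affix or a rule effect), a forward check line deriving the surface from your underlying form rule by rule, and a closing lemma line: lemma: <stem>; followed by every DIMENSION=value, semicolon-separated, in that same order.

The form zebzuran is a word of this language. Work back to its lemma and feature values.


underlying: zep-zur-n
GRD=ri - signalled by the affix -n
POLE=vo - signalled by the affix -zur
check: zepzurn -> zebzurn -> zebzuran -> zebzuran
lemma: zep; GRD=ri; POLE=vo


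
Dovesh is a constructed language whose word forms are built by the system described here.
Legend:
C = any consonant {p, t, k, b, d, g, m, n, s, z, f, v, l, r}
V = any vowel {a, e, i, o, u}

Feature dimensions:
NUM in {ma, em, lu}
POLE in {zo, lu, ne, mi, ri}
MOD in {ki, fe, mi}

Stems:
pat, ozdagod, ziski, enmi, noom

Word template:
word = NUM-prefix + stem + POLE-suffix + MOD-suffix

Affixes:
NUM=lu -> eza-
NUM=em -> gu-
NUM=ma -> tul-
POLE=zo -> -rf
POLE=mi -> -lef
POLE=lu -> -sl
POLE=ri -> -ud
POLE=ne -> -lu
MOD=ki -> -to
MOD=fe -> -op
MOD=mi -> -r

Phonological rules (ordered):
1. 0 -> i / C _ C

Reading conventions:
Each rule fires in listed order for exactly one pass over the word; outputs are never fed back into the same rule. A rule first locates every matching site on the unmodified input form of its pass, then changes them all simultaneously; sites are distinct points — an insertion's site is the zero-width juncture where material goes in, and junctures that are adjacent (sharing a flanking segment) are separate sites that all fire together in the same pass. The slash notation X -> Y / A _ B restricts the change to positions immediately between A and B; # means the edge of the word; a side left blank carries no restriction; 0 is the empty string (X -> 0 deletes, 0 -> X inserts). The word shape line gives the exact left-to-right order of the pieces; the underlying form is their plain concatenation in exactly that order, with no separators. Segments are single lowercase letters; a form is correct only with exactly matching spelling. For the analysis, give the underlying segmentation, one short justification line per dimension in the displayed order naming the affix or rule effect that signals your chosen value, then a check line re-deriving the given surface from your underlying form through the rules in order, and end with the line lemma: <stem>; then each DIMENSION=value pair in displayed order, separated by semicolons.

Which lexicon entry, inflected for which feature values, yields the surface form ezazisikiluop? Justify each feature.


underlying: eza-ziski-lu-op
NUM=lu - signalled by the affix eza-
POLE=ne - signalled by the affix -lu
MOD=fe - signalled by the affix -op
check: ezaziskiluop -> ezazisikiluop
lemma: ziski; NUM=lu; POLE=ne; MOD=fe
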